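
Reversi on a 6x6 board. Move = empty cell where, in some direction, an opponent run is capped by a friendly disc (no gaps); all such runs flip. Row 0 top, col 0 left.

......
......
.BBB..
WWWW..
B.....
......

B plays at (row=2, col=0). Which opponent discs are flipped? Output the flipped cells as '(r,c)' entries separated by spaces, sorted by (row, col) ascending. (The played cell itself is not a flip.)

Dir NW: edge -> no flip
Dir N: first cell '.' (not opp) -> no flip
Dir NE: first cell '.' (not opp) -> no flip
Dir W: edge -> no flip
Dir E: first cell 'B' (not opp) -> no flip
Dir SW: edge -> no flip
Dir S: opp run (3,0) capped by B -> flip
Dir SE: opp run (3,1), next='.' -> no flip

Answer: (3,0)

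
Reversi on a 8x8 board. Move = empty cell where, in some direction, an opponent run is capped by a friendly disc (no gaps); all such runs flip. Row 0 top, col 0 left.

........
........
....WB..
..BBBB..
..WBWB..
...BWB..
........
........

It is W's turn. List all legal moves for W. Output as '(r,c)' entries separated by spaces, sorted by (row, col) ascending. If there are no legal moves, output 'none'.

Answer: (2,1) (2,2) (2,6) (3,6) (4,6) (5,2) (5,6) (6,2) (6,4) (6,6)

Derivation:
(1,4): no bracket -> illegal
(1,5): no bracket -> illegal
(1,6): no bracket -> illegal
(2,1): flips 2 -> legal
(2,2): flips 2 -> legal
(2,3): no bracket -> illegal
(2,6): flips 2 -> legal
(3,1): no bracket -> illegal
(3,6): flips 1 -> legal
(4,1): no bracket -> illegal
(4,6): flips 2 -> legal
(5,2): flips 1 -> legal
(5,6): flips 1 -> legal
(6,2): flips 1 -> legal
(6,3): no bracket -> illegal
(6,4): flips 1 -> legal
(6,5): no bracket -> illegal
(6,6): flips 1 -> legal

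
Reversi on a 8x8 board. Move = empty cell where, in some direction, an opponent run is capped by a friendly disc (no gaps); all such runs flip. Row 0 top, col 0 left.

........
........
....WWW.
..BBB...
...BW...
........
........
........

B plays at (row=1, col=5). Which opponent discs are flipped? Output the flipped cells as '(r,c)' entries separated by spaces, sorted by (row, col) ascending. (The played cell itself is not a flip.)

Answer: (2,4)

Derivation:
Dir NW: first cell '.' (not opp) -> no flip
Dir N: first cell '.' (not opp) -> no flip
Dir NE: first cell '.' (not opp) -> no flip
Dir W: first cell '.' (not opp) -> no flip
Dir E: first cell '.' (not opp) -> no flip
Dir SW: opp run (2,4) capped by B -> flip
Dir S: opp run (2,5), next='.' -> no flip
Dir SE: opp run (2,6), next='.' -> no flip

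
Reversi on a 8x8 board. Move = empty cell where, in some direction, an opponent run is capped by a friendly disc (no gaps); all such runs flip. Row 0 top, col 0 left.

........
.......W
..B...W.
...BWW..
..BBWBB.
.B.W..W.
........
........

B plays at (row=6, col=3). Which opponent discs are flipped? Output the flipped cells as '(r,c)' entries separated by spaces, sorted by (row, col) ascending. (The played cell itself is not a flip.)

Answer: (5,3)

Derivation:
Dir NW: first cell '.' (not opp) -> no flip
Dir N: opp run (5,3) capped by B -> flip
Dir NE: first cell '.' (not opp) -> no flip
Dir W: first cell '.' (not opp) -> no flip
Dir E: first cell '.' (not opp) -> no flip
Dir SW: first cell '.' (not opp) -> no flip
Dir S: first cell '.' (not opp) -> no flip
Dir SE: first cell '.' (not opp) -> no flip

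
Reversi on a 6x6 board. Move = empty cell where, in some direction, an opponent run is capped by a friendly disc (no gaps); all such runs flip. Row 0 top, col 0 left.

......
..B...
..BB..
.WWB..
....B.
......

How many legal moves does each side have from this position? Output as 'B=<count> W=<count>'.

Answer: B=4 W=4

Derivation:
-- B to move --
(2,0): no bracket -> illegal
(2,1): no bracket -> illegal
(3,0): flips 2 -> legal
(4,0): flips 1 -> legal
(4,1): flips 1 -> legal
(4,2): flips 1 -> legal
(4,3): no bracket -> illegal
B mobility = 4
-- W to move --
(0,1): no bracket -> illegal
(0,2): flips 2 -> legal
(0,3): no bracket -> illegal
(1,1): no bracket -> illegal
(1,3): flips 1 -> legal
(1,4): flips 1 -> legal
(2,1): no bracket -> illegal
(2,4): no bracket -> illegal
(3,4): flips 1 -> legal
(3,5): no bracket -> illegal
(4,2): no bracket -> illegal
(4,3): no bracket -> illegal
(4,5): no bracket -> illegal
(5,3): no bracket -> illegal
(5,4): no bracket -> illegal
(5,5): no bracket -> illegal
W mobility = 4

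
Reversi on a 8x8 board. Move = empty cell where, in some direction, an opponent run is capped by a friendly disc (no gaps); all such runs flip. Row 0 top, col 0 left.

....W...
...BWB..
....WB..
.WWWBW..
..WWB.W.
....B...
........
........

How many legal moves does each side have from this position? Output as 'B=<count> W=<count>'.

-- B to move --
(0,3): flips 1 -> legal
(0,5): no bracket -> illegal
(2,0): no bracket -> illegal
(2,1): flips 2 -> legal
(2,2): flips 1 -> legal
(2,3): flips 1 -> legal
(2,6): flips 1 -> legal
(3,0): flips 3 -> legal
(3,6): flips 1 -> legal
(3,7): no bracket -> illegal
(4,0): no bracket -> illegal
(4,1): flips 2 -> legal
(4,5): flips 1 -> legal
(4,7): no bracket -> illegal
(5,1): flips 3 -> legal
(5,2): flips 1 -> legal
(5,3): no bracket -> illegal
(5,5): no bracket -> illegal
(5,6): no bracket -> illegal
(5,7): flips 3 -> legal
B mobility = 12
-- W to move --
(0,2): flips 1 -> legal
(0,3): no bracket -> illegal
(0,5): flips 2 -> legal
(0,6): flips 1 -> legal
(1,2): flips 1 -> legal
(1,6): flips 3 -> legal
(2,2): flips 1 -> legal
(2,3): no bracket -> illegal
(2,6): flips 2 -> legal
(3,6): flips 1 -> legal
(4,5): flips 1 -> legal
(5,3): flips 1 -> legal
(5,5): flips 1 -> legal
(6,3): no bracket -> illegal
(6,4): flips 3 -> legal
(6,5): flips 1 -> legal
W mobility = 13

Answer: B=12 W=13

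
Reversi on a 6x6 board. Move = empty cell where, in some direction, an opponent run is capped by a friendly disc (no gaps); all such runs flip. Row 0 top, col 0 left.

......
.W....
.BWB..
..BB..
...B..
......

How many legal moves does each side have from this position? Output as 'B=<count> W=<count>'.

-- B to move --
(0,0): flips 2 -> legal
(0,1): flips 1 -> legal
(0,2): no bracket -> illegal
(1,0): no bracket -> illegal
(1,2): flips 1 -> legal
(1,3): no bracket -> illegal
(2,0): no bracket -> illegal
(3,1): no bracket -> illegal
B mobility = 3
-- W to move --
(1,0): no bracket -> illegal
(1,2): no bracket -> illegal
(1,3): no bracket -> illegal
(1,4): no bracket -> illegal
(2,0): flips 1 -> legal
(2,4): flips 1 -> legal
(3,0): no bracket -> illegal
(3,1): flips 1 -> legal
(3,4): no bracket -> illegal
(4,1): no bracket -> illegal
(4,2): flips 1 -> legal
(4,4): flips 1 -> legal
(5,2): no bracket -> illegal
(5,3): no bracket -> illegal
(5,4): no bracket -> illegal
W mobility = 5

Answer: B=3 W=5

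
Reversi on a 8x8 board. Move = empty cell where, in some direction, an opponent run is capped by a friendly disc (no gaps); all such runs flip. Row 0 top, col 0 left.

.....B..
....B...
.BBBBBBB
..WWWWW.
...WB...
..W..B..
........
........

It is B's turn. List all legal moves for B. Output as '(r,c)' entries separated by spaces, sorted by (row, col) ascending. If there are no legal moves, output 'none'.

Answer: (4,1) (4,2) (4,5) (4,6) (4,7) (5,3) (5,4) (6,1)

Derivation:
(3,1): no bracket -> illegal
(3,7): no bracket -> illegal
(4,1): flips 1 -> legal
(4,2): flips 3 -> legal
(4,5): flips 3 -> legal
(4,6): flips 2 -> legal
(4,7): flips 1 -> legal
(5,1): no bracket -> illegal
(5,3): flips 2 -> legal
(5,4): flips 2 -> legal
(6,1): flips 3 -> legal
(6,2): no bracket -> illegal
(6,3): no bracket -> illegal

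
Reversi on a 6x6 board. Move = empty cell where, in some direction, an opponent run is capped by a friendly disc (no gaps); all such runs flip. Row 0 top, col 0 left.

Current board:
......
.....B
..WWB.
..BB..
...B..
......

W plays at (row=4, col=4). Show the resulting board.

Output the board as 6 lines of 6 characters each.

Answer: ......
.....B
..WWB.
..BW..
...BW.
......

Derivation:
Place W at (4,4); scan 8 dirs for brackets.
Dir NW: opp run (3,3) capped by W -> flip
Dir N: first cell '.' (not opp) -> no flip
Dir NE: first cell '.' (not opp) -> no flip
Dir W: opp run (4,3), next='.' -> no flip
Dir E: first cell '.' (not opp) -> no flip
Dir SW: first cell '.' (not opp) -> no flip
Dir S: first cell '.' (not opp) -> no flip
Dir SE: first cell '.' (not opp) -> no flip
All flips: (3,3)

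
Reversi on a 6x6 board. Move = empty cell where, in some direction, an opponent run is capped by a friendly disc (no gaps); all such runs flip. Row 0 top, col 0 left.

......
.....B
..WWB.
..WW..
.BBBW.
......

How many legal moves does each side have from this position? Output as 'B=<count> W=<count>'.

-- B to move --
(1,1): no bracket -> illegal
(1,2): flips 2 -> legal
(1,3): flips 2 -> legal
(1,4): flips 2 -> legal
(2,1): flips 3 -> legal
(3,1): no bracket -> illegal
(3,4): no bracket -> illegal
(3,5): no bracket -> illegal
(4,5): flips 1 -> legal
(5,3): no bracket -> illegal
(5,4): no bracket -> illegal
(5,5): no bracket -> illegal
B mobility = 5
-- W to move --
(0,4): no bracket -> illegal
(0,5): no bracket -> illegal
(1,3): no bracket -> illegal
(1,4): no bracket -> illegal
(2,5): flips 1 -> legal
(3,0): no bracket -> illegal
(3,1): no bracket -> illegal
(3,4): no bracket -> illegal
(3,5): no bracket -> illegal
(4,0): flips 3 -> legal
(5,0): flips 1 -> legal
(5,1): flips 1 -> legal
(5,2): flips 1 -> legal
(5,3): flips 1 -> legal
(5,4): flips 1 -> legal
W mobility = 7

Answer: B=5 W=7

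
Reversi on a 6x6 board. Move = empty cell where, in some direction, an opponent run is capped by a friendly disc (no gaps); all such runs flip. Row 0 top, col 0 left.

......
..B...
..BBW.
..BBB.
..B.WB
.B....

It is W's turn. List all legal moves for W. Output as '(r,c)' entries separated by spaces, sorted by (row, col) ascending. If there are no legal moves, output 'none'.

Answer: (1,1) (2,1)

Derivation:
(0,1): no bracket -> illegal
(0,2): no bracket -> illegal
(0,3): no bracket -> illegal
(1,1): flips 2 -> legal
(1,3): no bracket -> illegal
(1,4): no bracket -> illegal
(2,1): flips 2 -> legal
(2,5): no bracket -> illegal
(3,1): no bracket -> illegal
(3,5): no bracket -> illegal
(4,0): no bracket -> illegal
(4,1): no bracket -> illegal
(4,3): no bracket -> illegal
(5,0): no bracket -> illegal
(5,2): no bracket -> illegal
(5,3): no bracket -> illegal
(5,4): no bracket -> illegal
(5,5): no bracket -> illegal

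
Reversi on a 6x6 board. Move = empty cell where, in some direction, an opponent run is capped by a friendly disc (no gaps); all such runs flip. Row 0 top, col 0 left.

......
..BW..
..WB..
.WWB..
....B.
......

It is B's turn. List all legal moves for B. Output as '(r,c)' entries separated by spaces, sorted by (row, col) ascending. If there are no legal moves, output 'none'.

Answer: (0,3) (1,1) (1,4) (2,1) (3,0) (4,1) (4,2)

Derivation:
(0,2): no bracket -> illegal
(0,3): flips 1 -> legal
(0,4): no bracket -> illegal
(1,1): flips 1 -> legal
(1,4): flips 1 -> legal
(2,0): no bracket -> illegal
(2,1): flips 1 -> legal
(2,4): no bracket -> illegal
(3,0): flips 2 -> legal
(4,0): no bracket -> illegal
(4,1): flips 1 -> legal
(4,2): flips 2 -> legal
(4,3): no bracket -> illegal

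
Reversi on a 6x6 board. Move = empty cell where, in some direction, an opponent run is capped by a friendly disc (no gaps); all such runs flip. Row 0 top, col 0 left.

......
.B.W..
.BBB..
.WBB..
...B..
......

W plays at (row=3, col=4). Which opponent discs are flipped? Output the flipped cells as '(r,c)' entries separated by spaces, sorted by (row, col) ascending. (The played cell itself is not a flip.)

Dir NW: opp run (2,3), next='.' -> no flip
Dir N: first cell '.' (not opp) -> no flip
Dir NE: first cell '.' (not opp) -> no flip
Dir W: opp run (3,3) (3,2) capped by W -> flip
Dir E: first cell '.' (not opp) -> no flip
Dir SW: opp run (4,3), next='.' -> no flip
Dir S: first cell '.' (not opp) -> no flip
Dir SE: first cell '.' (not opp) -> no flip

Answer: (3,2) (3,3)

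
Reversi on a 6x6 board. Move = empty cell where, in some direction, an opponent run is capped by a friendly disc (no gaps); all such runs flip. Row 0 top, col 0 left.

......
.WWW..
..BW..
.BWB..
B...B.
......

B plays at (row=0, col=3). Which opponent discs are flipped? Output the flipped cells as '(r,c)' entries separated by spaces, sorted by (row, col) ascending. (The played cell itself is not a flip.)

Answer: (1,3) (2,3)

Derivation:
Dir NW: edge -> no flip
Dir N: edge -> no flip
Dir NE: edge -> no flip
Dir W: first cell '.' (not opp) -> no flip
Dir E: first cell '.' (not opp) -> no flip
Dir SW: opp run (1,2), next='.' -> no flip
Dir S: opp run (1,3) (2,3) capped by B -> flip
Dir SE: first cell '.' (not opp) -> no flip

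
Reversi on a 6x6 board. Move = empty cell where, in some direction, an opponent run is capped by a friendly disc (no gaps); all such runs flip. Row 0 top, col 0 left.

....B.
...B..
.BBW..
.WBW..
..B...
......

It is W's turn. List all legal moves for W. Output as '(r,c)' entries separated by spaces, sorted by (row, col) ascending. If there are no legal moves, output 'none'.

(0,2): no bracket -> illegal
(0,3): flips 1 -> legal
(0,5): no bracket -> illegal
(1,0): no bracket -> illegal
(1,1): flips 2 -> legal
(1,2): no bracket -> illegal
(1,4): no bracket -> illegal
(1,5): no bracket -> illegal
(2,0): flips 2 -> legal
(2,4): no bracket -> illegal
(3,0): no bracket -> illegal
(4,1): flips 1 -> legal
(4,3): no bracket -> illegal
(5,1): flips 1 -> legal
(5,2): no bracket -> illegal
(5,3): flips 1 -> legal

Answer: (0,3) (1,1) (2,0) (4,1) (5,1) (5,3)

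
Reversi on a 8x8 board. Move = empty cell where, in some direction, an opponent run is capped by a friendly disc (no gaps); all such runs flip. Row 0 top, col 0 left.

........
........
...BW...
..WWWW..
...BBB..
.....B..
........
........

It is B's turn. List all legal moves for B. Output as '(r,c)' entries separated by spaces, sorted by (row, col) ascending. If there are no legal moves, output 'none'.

(1,3): no bracket -> illegal
(1,4): flips 2 -> legal
(1,5): no bracket -> illegal
(2,1): flips 1 -> legal
(2,2): flips 1 -> legal
(2,5): flips 3 -> legal
(2,6): flips 1 -> legal
(3,1): no bracket -> illegal
(3,6): no bracket -> illegal
(4,1): flips 1 -> legal
(4,2): no bracket -> illegal
(4,6): no bracket -> illegal

Answer: (1,4) (2,1) (2,2) (2,5) (2,6) (4,1)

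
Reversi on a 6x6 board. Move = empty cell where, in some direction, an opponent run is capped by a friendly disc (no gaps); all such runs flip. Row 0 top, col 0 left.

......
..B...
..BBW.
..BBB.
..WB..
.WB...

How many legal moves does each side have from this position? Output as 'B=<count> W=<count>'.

Answer: B=5 W=4

Derivation:
-- B to move --
(1,3): no bracket -> illegal
(1,4): flips 1 -> legal
(1,5): flips 1 -> legal
(2,5): flips 1 -> legal
(3,1): no bracket -> illegal
(3,5): no bracket -> illegal
(4,0): no bracket -> illegal
(4,1): flips 1 -> legal
(5,0): flips 1 -> legal
(5,3): no bracket -> illegal
B mobility = 5
-- W to move --
(0,1): no bracket -> illegal
(0,2): flips 3 -> legal
(0,3): no bracket -> illegal
(1,1): no bracket -> illegal
(1,3): no bracket -> illegal
(1,4): no bracket -> illegal
(2,1): flips 2 -> legal
(2,5): no bracket -> illegal
(3,1): no bracket -> illegal
(3,5): no bracket -> illegal
(4,1): no bracket -> illegal
(4,4): flips 2 -> legal
(4,5): no bracket -> illegal
(5,3): flips 1 -> legal
(5,4): no bracket -> illegal
W mobility = 4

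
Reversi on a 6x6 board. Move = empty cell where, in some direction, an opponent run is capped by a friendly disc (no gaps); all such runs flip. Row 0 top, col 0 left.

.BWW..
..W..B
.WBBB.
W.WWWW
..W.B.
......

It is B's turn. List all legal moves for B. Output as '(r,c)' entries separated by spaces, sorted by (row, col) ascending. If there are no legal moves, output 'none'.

(0,4): flips 2 -> legal
(1,0): no bracket -> illegal
(1,1): no bracket -> illegal
(1,3): no bracket -> illegal
(1,4): no bracket -> illegal
(2,0): flips 1 -> legal
(2,5): no bracket -> illegal
(3,1): no bracket -> illegal
(4,0): no bracket -> illegal
(4,1): flips 1 -> legal
(4,3): flips 1 -> legal
(4,5): flips 1 -> legal
(5,1): flips 2 -> legal
(5,2): flips 2 -> legal
(5,3): no bracket -> illegal

Answer: (0,4) (2,0) (4,1) (4,3) (4,5) (5,1) (5,2)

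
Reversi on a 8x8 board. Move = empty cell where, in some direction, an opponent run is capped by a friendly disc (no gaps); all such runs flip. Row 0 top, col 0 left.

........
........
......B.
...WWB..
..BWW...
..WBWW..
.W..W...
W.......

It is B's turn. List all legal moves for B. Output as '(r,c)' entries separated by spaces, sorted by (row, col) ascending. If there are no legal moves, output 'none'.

(2,2): no bracket -> illegal
(2,3): flips 2 -> legal
(2,4): flips 1 -> legal
(2,5): no bracket -> illegal
(3,2): flips 2 -> legal
(4,1): no bracket -> illegal
(4,5): flips 2 -> legal
(4,6): no bracket -> illegal
(5,0): no bracket -> illegal
(5,1): flips 1 -> legal
(5,6): flips 2 -> legal
(6,0): no bracket -> illegal
(6,2): flips 1 -> legal
(6,3): no bracket -> illegal
(6,5): no bracket -> illegal
(6,6): no bracket -> illegal
(7,1): no bracket -> illegal
(7,2): no bracket -> illegal
(7,3): no bracket -> illegal
(7,4): no bracket -> illegal
(7,5): flips 1 -> legal

Answer: (2,3) (2,4) (3,2) (4,5) (5,1) (5,6) (6,2) (7,5)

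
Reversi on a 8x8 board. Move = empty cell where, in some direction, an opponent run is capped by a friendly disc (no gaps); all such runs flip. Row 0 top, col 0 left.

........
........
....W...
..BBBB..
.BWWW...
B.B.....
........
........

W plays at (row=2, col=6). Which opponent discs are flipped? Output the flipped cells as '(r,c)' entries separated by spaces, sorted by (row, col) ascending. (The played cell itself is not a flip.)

Answer: (3,5)

Derivation:
Dir NW: first cell '.' (not opp) -> no flip
Dir N: first cell '.' (not opp) -> no flip
Dir NE: first cell '.' (not opp) -> no flip
Dir W: first cell '.' (not opp) -> no flip
Dir E: first cell '.' (not opp) -> no flip
Dir SW: opp run (3,5) capped by W -> flip
Dir S: first cell '.' (not opp) -> no flip
Dir SE: first cell '.' (not opp) -> no flip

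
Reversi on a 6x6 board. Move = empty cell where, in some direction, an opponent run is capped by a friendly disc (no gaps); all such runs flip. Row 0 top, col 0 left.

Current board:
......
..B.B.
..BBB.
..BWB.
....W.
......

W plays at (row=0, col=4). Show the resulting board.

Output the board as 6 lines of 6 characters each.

Place W at (0,4); scan 8 dirs for brackets.
Dir NW: edge -> no flip
Dir N: edge -> no flip
Dir NE: edge -> no flip
Dir W: first cell '.' (not opp) -> no flip
Dir E: first cell '.' (not opp) -> no flip
Dir SW: first cell '.' (not opp) -> no flip
Dir S: opp run (1,4) (2,4) (3,4) capped by W -> flip
Dir SE: first cell '.' (not opp) -> no flip
All flips: (1,4) (2,4) (3,4)

Answer: ....W.
..B.W.
..BBW.
..BWW.
....W.
......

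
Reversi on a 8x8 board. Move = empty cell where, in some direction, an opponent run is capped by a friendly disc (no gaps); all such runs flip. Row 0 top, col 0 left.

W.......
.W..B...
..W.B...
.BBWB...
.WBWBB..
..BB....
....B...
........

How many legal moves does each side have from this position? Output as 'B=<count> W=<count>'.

Answer: B=8 W=13

Derivation:
-- B to move --
(0,1): no bracket -> illegal
(0,2): no bracket -> illegal
(1,0): no bracket -> illegal
(1,2): flips 1 -> legal
(1,3): flips 1 -> legal
(2,0): no bracket -> illegal
(2,1): no bracket -> illegal
(2,3): flips 2 -> legal
(3,0): flips 1 -> legal
(4,0): flips 1 -> legal
(5,0): flips 1 -> legal
(5,1): flips 1 -> legal
(5,4): flips 1 -> legal
B mobility = 8
-- W to move --
(0,3): no bracket -> illegal
(0,4): no bracket -> illegal
(0,5): no bracket -> illegal
(1,3): no bracket -> illegal
(1,5): flips 1 -> legal
(2,0): no bracket -> illegal
(2,1): flips 2 -> legal
(2,3): flips 1 -> legal
(2,5): flips 1 -> legal
(3,0): flips 2 -> legal
(3,5): flips 1 -> legal
(3,6): no bracket -> illegal
(4,0): flips 1 -> legal
(4,6): flips 2 -> legal
(5,1): flips 1 -> legal
(5,4): no bracket -> illegal
(5,5): flips 1 -> legal
(5,6): no bracket -> illegal
(6,1): flips 1 -> legal
(6,2): flips 3 -> legal
(6,3): flips 2 -> legal
(6,5): no bracket -> illegal
(7,3): no bracket -> illegal
(7,4): no bracket -> illegal
(7,5): no bracket -> illegal
W mobility = 13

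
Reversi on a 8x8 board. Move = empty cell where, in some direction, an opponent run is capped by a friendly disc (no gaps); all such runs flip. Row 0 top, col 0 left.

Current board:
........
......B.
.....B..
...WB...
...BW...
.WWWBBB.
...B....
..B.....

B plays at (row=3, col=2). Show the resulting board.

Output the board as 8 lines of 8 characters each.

Place B at (3,2); scan 8 dirs for brackets.
Dir NW: first cell '.' (not opp) -> no flip
Dir N: first cell '.' (not opp) -> no flip
Dir NE: first cell '.' (not opp) -> no flip
Dir W: first cell '.' (not opp) -> no flip
Dir E: opp run (3,3) capped by B -> flip
Dir SW: first cell '.' (not opp) -> no flip
Dir S: first cell '.' (not opp) -> no flip
Dir SE: first cell 'B' (not opp) -> no flip
All flips: (3,3)

Answer: ........
......B.
.....B..
..BBB...
...BW...
.WWWBBB.
...B....
..B.....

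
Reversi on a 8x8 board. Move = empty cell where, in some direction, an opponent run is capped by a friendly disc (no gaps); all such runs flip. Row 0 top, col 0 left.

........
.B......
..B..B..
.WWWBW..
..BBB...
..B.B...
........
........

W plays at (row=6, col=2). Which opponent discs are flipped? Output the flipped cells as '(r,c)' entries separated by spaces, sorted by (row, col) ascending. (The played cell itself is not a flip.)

Dir NW: first cell '.' (not opp) -> no flip
Dir N: opp run (5,2) (4,2) capped by W -> flip
Dir NE: first cell '.' (not opp) -> no flip
Dir W: first cell '.' (not opp) -> no flip
Dir E: first cell '.' (not opp) -> no flip
Dir SW: first cell '.' (not opp) -> no flip
Dir S: first cell '.' (not opp) -> no flip
Dir SE: first cell '.' (not opp) -> no flip

Answer: (4,2) (5,2)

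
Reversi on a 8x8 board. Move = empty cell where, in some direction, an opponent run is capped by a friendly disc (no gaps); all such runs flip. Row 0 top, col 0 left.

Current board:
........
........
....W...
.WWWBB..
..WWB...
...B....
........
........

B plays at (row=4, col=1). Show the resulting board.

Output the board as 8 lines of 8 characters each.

Answer: ........
........
....W...
.WWWBB..
.BBBB...
...B....
........
........

Derivation:
Place B at (4,1); scan 8 dirs for brackets.
Dir NW: first cell '.' (not opp) -> no flip
Dir N: opp run (3,1), next='.' -> no flip
Dir NE: opp run (3,2), next='.' -> no flip
Dir W: first cell '.' (not opp) -> no flip
Dir E: opp run (4,2) (4,3) capped by B -> flip
Dir SW: first cell '.' (not opp) -> no flip
Dir S: first cell '.' (not opp) -> no flip
Dir SE: first cell '.' (not opp) -> no flip
All flips: (4,2) (4,3)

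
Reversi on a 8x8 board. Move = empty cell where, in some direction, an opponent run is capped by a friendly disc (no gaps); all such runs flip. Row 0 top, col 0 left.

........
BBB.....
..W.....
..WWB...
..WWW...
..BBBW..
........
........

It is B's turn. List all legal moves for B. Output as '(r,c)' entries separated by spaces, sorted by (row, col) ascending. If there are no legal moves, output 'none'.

(1,3): no bracket -> illegal
(2,1): flips 2 -> legal
(2,3): flips 2 -> legal
(2,4): no bracket -> illegal
(3,1): flips 3 -> legal
(3,5): flips 1 -> legal
(4,1): no bracket -> illegal
(4,5): no bracket -> illegal
(4,6): no bracket -> illegal
(5,1): no bracket -> illegal
(5,6): flips 1 -> legal
(6,4): no bracket -> illegal
(6,5): no bracket -> illegal
(6,6): flips 4 -> legal

Answer: (2,1) (2,3) (3,1) (3,5) (5,6) (6,6)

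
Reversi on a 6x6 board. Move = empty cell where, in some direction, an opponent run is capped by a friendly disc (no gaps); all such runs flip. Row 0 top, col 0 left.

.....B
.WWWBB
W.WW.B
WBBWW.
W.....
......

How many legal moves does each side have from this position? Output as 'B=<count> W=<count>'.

-- B to move --
(0,0): no bracket -> illegal
(0,1): no bracket -> illegal
(0,2): flips 2 -> legal
(0,3): no bracket -> illegal
(0,4): flips 2 -> legal
(1,0): flips 3 -> legal
(2,1): no bracket -> illegal
(2,4): no bracket -> illegal
(3,5): flips 2 -> legal
(4,1): no bracket -> illegal
(4,2): no bracket -> illegal
(4,3): flips 1 -> legal
(4,4): no bracket -> illegal
(4,5): no bracket -> illegal
(5,0): no bracket -> illegal
(5,1): no bracket -> illegal
B mobility = 5
-- W to move --
(0,3): no bracket -> illegal
(0,4): no bracket -> illegal
(2,1): no bracket -> illegal
(2,4): no bracket -> illegal
(3,5): no bracket -> illegal
(4,1): flips 1 -> legal
(4,2): flips 2 -> legal
(4,3): no bracket -> illegal
W mobility = 2

Answer: B=5 W=2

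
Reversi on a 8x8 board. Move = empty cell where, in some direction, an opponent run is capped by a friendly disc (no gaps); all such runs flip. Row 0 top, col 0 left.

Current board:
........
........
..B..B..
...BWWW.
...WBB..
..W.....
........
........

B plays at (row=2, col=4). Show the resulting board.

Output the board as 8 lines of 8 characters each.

Answer: ........
........
..B.BB..
...BBWW.
...WBB..
..W.....
........
........

Derivation:
Place B at (2,4); scan 8 dirs for brackets.
Dir NW: first cell '.' (not opp) -> no flip
Dir N: first cell '.' (not opp) -> no flip
Dir NE: first cell '.' (not opp) -> no flip
Dir W: first cell '.' (not opp) -> no flip
Dir E: first cell 'B' (not opp) -> no flip
Dir SW: first cell 'B' (not opp) -> no flip
Dir S: opp run (3,4) capped by B -> flip
Dir SE: opp run (3,5), next='.' -> no flip
All flips: (3,4)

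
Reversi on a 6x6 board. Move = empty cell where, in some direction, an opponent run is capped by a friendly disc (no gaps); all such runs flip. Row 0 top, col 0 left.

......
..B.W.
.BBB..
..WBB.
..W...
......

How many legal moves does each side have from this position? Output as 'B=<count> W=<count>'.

Answer: B=6 W=4

Derivation:
-- B to move --
(0,3): no bracket -> illegal
(0,4): no bracket -> illegal
(0,5): flips 1 -> legal
(1,3): no bracket -> illegal
(1,5): no bracket -> illegal
(2,4): no bracket -> illegal
(2,5): no bracket -> illegal
(3,1): flips 1 -> legal
(4,1): flips 1 -> legal
(4,3): flips 1 -> legal
(5,1): flips 1 -> legal
(5,2): flips 2 -> legal
(5,3): no bracket -> illegal
B mobility = 6
-- W to move --
(0,1): no bracket -> illegal
(0,2): flips 2 -> legal
(0,3): no bracket -> illegal
(1,0): flips 1 -> legal
(1,1): no bracket -> illegal
(1,3): no bracket -> illegal
(2,0): no bracket -> illegal
(2,4): flips 1 -> legal
(2,5): no bracket -> illegal
(3,0): no bracket -> illegal
(3,1): no bracket -> illegal
(3,5): flips 2 -> legal
(4,3): no bracket -> illegal
(4,4): no bracket -> illegal
(4,5): no bracket -> illegal
W mobility = 4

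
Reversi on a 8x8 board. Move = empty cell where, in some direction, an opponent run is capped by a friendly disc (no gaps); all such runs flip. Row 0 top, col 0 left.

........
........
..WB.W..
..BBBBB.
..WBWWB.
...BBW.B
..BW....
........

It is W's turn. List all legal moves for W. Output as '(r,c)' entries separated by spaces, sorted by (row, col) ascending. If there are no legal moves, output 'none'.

(1,2): flips 2 -> legal
(1,3): flips 4 -> legal
(1,4): no bracket -> illegal
(2,1): no bracket -> illegal
(2,4): flips 3 -> legal
(2,6): flips 1 -> legal
(2,7): flips 1 -> legal
(3,1): no bracket -> illegal
(3,7): flips 1 -> legal
(4,1): no bracket -> illegal
(4,7): flips 2 -> legal
(5,1): no bracket -> illegal
(5,2): flips 4 -> legal
(5,6): no bracket -> illegal
(6,1): flips 1 -> legal
(6,4): flips 2 -> legal
(6,5): no bracket -> illegal
(6,6): no bracket -> illegal
(6,7): no bracket -> illegal
(7,1): flips 2 -> legal
(7,2): no bracket -> illegal
(7,3): no bracket -> illegal

Answer: (1,2) (1,3) (2,4) (2,6) (2,7) (3,7) (4,7) (5,2) (6,1) (6,4) (7,1)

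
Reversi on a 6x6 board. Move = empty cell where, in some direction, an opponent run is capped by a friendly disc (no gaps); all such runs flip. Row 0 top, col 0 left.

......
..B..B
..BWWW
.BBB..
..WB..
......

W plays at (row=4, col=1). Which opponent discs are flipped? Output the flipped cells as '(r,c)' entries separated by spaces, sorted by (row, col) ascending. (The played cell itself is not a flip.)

Dir NW: first cell '.' (not opp) -> no flip
Dir N: opp run (3,1), next='.' -> no flip
Dir NE: opp run (3,2) capped by W -> flip
Dir W: first cell '.' (not opp) -> no flip
Dir E: first cell 'W' (not opp) -> no flip
Dir SW: first cell '.' (not opp) -> no flip
Dir S: first cell '.' (not opp) -> no flip
Dir SE: first cell '.' (not opp) -> no flip

Answer: (3,2)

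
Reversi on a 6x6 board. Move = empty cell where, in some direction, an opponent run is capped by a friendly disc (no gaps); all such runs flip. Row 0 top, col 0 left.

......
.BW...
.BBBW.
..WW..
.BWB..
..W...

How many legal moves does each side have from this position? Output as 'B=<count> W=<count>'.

Answer: B=6 W=12

Derivation:
-- B to move --
(0,1): flips 1 -> legal
(0,2): flips 1 -> legal
(0,3): flips 1 -> legal
(1,3): flips 1 -> legal
(1,4): no bracket -> illegal
(1,5): no bracket -> illegal
(2,5): flips 1 -> legal
(3,1): no bracket -> illegal
(3,4): no bracket -> illegal
(3,5): no bracket -> illegal
(4,4): flips 1 -> legal
(5,1): no bracket -> illegal
(5,3): no bracket -> illegal
B mobility = 6
-- W to move --
(0,0): flips 2 -> legal
(0,1): no bracket -> illegal
(0,2): no bracket -> illegal
(1,0): flips 2 -> legal
(1,3): flips 1 -> legal
(1,4): flips 1 -> legal
(2,0): flips 3 -> legal
(3,0): flips 2 -> legal
(3,1): no bracket -> illegal
(3,4): flips 2 -> legal
(4,0): flips 1 -> legal
(4,4): flips 1 -> legal
(5,0): flips 1 -> legal
(5,1): no bracket -> illegal
(5,3): flips 1 -> legal
(5,4): flips 1 -> legal
W mobility = 12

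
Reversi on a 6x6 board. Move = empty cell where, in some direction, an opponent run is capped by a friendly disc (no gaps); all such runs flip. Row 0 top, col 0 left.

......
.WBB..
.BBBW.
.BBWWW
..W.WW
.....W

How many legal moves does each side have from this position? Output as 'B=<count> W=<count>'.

-- B to move --
(0,0): flips 1 -> legal
(0,1): flips 1 -> legal
(0,2): no bracket -> illegal
(1,0): flips 1 -> legal
(1,4): no bracket -> illegal
(1,5): no bracket -> illegal
(2,0): no bracket -> illegal
(2,5): flips 1 -> legal
(4,1): no bracket -> illegal
(4,3): flips 1 -> legal
(5,1): no bracket -> illegal
(5,2): flips 1 -> legal
(5,3): flips 1 -> legal
(5,4): no bracket -> illegal
B mobility = 7
-- W to move --
(0,1): flips 2 -> legal
(0,2): flips 4 -> legal
(0,3): flips 2 -> legal
(0,4): no bracket -> illegal
(1,0): no bracket -> illegal
(1,4): flips 2 -> legal
(2,0): flips 4 -> legal
(3,0): flips 2 -> legal
(4,0): no bracket -> illegal
(4,1): flips 2 -> legal
(4,3): no bracket -> illegal
W mobility = 7

Answer: B=7 W=7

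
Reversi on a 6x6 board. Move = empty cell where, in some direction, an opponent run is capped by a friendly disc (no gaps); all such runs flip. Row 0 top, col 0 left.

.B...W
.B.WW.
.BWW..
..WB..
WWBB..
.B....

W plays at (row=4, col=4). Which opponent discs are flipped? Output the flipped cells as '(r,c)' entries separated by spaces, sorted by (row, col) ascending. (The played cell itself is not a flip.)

Dir NW: opp run (3,3) capped by W -> flip
Dir N: first cell '.' (not opp) -> no flip
Dir NE: first cell '.' (not opp) -> no flip
Dir W: opp run (4,3) (4,2) capped by W -> flip
Dir E: first cell '.' (not opp) -> no flip
Dir SW: first cell '.' (not opp) -> no flip
Dir S: first cell '.' (not opp) -> no flip
Dir SE: first cell '.' (not opp) -> no flip

Answer: (3,3) (4,2) (4,3)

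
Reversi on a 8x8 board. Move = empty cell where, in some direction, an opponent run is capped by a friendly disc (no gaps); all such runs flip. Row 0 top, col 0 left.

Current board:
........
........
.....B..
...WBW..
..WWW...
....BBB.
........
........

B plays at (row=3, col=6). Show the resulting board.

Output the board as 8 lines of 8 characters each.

Answer: ........
........
.....B..
...WBBB.
..WWW...
....BBB.
........
........

Derivation:
Place B at (3,6); scan 8 dirs for brackets.
Dir NW: first cell 'B' (not opp) -> no flip
Dir N: first cell '.' (not opp) -> no flip
Dir NE: first cell '.' (not opp) -> no flip
Dir W: opp run (3,5) capped by B -> flip
Dir E: first cell '.' (not opp) -> no flip
Dir SW: first cell '.' (not opp) -> no flip
Dir S: first cell '.' (not opp) -> no flip
Dir SE: first cell '.' (not opp) -> no flip
All flips: (3,5)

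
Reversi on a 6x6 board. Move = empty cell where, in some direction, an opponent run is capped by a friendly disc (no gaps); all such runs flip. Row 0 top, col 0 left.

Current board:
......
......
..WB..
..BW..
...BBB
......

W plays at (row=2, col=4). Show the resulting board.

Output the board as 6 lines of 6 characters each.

Place W at (2,4); scan 8 dirs for brackets.
Dir NW: first cell '.' (not opp) -> no flip
Dir N: first cell '.' (not opp) -> no flip
Dir NE: first cell '.' (not opp) -> no flip
Dir W: opp run (2,3) capped by W -> flip
Dir E: first cell '.' (not opp) -> no flip
Dir SW: first cell 'W' (not opp) -> no flip
Dir S: first cell '.' (not opp) -> no flip
Dir SE: first cell '.' (not opp) -> no flip
All flips: (2,3)

Answer: ......
......
..WWW.
..BW..
...BBB
......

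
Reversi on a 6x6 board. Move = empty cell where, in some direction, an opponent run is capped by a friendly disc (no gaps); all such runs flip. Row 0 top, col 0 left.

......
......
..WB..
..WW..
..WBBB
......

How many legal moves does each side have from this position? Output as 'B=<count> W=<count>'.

Answer: B=3 W=6

Derivation:
-- B to move --
(1,1): flips 2 -> legal
(1,2): no bracket -> illegal
(1,3): no bracket -> illegal
(2,1): flips 2 -> legal
(2,4): no bracket -> illegal
(3,1): no bracket -> illegal
(3,4): no bracket -> illegal
(4,1): flips 2 -> legal
(5,1): no bracket -> illegal
(5,2): no bracket -> illegal
(5,3): no bracket -> illegal
B mobility = 3
-- W to move --
(1,2): no bracket -> illegal
(1,3): flips 1 -> legal
(1,4): flips 1 -> legal
(2,4): flips 1 -> legal
(3,4): no bracket -> illegal
(3,5): no bracket -> illegal
(5,2): no bracket -> illegal
(5,3): flips 1 -> legal
(5,4): flips 1 -> legal
(5,5): flips 1 -> legal
W mobility = 6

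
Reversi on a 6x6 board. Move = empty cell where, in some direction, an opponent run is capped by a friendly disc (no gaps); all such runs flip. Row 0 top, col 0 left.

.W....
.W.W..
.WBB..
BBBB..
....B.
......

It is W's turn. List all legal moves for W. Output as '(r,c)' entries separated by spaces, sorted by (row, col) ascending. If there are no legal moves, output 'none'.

(1,2): no bracket -> illegal
(1,4): no bracket -> illegal
(2,0): no bracket -> illegal
(2,4): flips 2 -> legal
(3,4): no bracket -> illegal
(3,5): no bracket -> illegal
(4,0): flips 2 -> legal
(4,1): flips 1 -> legal
(4,2): no bracket -> illegal
(4,3): flips 3 -> legal
(4,5): no bracket -> illegal
(5,3): no bracket -> illegal
(5,4): no bracket -> illegal
(5,5): flips 3 -> legal

Answer: (2,4) (4,0) (4,1) (4,3) (5,5)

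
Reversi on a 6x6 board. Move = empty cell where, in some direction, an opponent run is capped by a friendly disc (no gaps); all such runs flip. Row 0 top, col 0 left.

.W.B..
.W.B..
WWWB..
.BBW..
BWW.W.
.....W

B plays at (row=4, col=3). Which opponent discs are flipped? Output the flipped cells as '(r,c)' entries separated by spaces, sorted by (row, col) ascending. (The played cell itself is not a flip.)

Answer: (3,3) (4,1) (4,2)

Derivation:
Dir NW: first cell 'B' (not opp) -> no flip
Dir N: opp run (3,3) capped by B -> flip
Dir NE: first cell '.' (not opp) -> no flip
Dir W: opp run (4,2) (4,1) capped by B -> flip
Dir E: opp run (4,4), next='.' -> no flip
Dir SW: first cell '.' (not opp) -> no flip
Dir S: first cell '.' (not opp) -> no flip
Dir SE: first cell '.' (not opp) -> no flip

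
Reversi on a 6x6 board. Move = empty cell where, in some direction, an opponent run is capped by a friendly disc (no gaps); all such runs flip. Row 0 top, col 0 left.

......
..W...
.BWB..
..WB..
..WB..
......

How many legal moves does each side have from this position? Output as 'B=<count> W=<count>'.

Answer: B=6 W=8

Derivation:
-- B to move --
(0,1): flips 1 -> legal
(0,2): no bracket -> illegal
(0,3): flips 1 -> legal
(1,1): flips 1 -> legal
(1,3): no bracket -> illegal
(3,1): flips 1 -> legal
(4,1): flips 2 -> legal
(5,1): flips 1 -> legal
(5,2): no bracket -> illegal
(5,3): no bracket -> illegal
B mobility = 6
-- W to move --
(1,0): flips 1 -> legal
(1,1): no bracket -> illegal
(1,3): no bracket -> illegal
(1,4): flips 1 -> legal
(2,0): flips 1 -> legal
(2,4): flips 2 -> legal
(3,0): flips 1 -> legal
(3,1): no bracket -> illegal
(3,4): flips 2 -> legal
(4,4): flips 2 -> legal
(5,2): no bracket -> illegal
(5,3): no bracket -> illegal
(5,4): flips 1 -> legal
W mobility = 8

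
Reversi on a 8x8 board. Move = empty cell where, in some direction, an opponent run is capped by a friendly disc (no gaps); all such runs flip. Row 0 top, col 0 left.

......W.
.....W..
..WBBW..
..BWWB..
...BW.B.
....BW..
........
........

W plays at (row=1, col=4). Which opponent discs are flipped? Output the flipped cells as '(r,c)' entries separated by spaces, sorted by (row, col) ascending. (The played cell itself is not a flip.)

Dir NW: first cell '.' (not opp) -> no flip
Dir N: first cell '.' (not opp) -> no flip
Dir NE: first cell '.' (not opp) -> no flip
Dir W: first cell '.' (not opp) -> no flip
Dir E: first cell 'W' (not opp) -> no flip
Dir SW: opp run (2,3) (3,2), next='.' -> no flip
Dir S: opp run (2,4) capped by W -> flip
Dir SE: first cell 'W' (not opp) -> no flip

Answer: (2,4)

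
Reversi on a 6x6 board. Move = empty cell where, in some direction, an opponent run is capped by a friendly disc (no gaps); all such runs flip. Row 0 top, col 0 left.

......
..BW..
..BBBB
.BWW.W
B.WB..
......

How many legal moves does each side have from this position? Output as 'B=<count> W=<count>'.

-- B to move --
(0,2): flips 1 -> legal
(0,3): flips 1 -> legal
(0,4): flips 1 -> legal
(1,4): flips 1 -> legal
(2,1): flips 1 -> legal
(3,4): flips 2 -> legal
(4,1): flips 2 -> legal
(4,4): flips 1 -> legal
(4,5): flips 1 -> legal
(5,1): flips 2 -> legal
(5,2): flips 2 -> legal
(5,3): flips 1 -> legal
B mobility = 12
-- W to move --
(0,1): no bracket -> illegal
(0,2): flips 2 -> legal
(0,3): no bracket -> illegal
(1,1): flips 2 -> legal
(1,4): flips 1 -> legal
(1,5): flips 2 -> legal
(2,0): flips 1 -> legal
(2,1): no bracket -> illegal
(3,0): flips 1 -> legal
(3,4): no bracket -> illegal
(4,1): no bracket -> illegal
(4,4): flips 1 -> legal
(5,0): no bracket -> illegal
(5,1): no bracket -> illegal
(5,2): no bracket -> illegal
(5,3): flips 1 -> legal
(5,4): flips 1 -> legal
W mobility = 9

Answer: B=12 W=9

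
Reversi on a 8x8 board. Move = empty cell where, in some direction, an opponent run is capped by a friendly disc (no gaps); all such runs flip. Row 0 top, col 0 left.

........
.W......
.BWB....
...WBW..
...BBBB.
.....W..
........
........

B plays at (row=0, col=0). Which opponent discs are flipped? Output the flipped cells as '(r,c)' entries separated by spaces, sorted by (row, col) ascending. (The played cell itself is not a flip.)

Dir NW: edge -> no flip
Dir N: edge -> no flip
Dir NE: edge -> no flip
Dir W: edge -> no flip
Dir E: first cell '.' (not opp) -> no flip
Dir SW: edge -> no flip
Dir S: first cell '.' (not opp) -> no flip
Dir SE: opp run (1,1) (2,2) (3,3) capped by B -> flip

Answer: (1,1) (2,2) (3,3)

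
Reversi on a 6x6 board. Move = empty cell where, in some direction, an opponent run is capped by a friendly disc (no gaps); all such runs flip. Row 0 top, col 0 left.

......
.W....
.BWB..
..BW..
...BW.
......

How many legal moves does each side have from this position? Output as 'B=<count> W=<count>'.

-- B to move --
(0,0): no bracket -> illegal
(0,1): flips 1 -> legal
(0,2): no bracket -> illegal
(1,0): no bracket -> illegal
(1,2): flips 1 -> legal
(1,3): no bracket -> illegal
(2,0): no bracket -> illegal
(2,4): no bracket -> illegal
(3,1): no bracket -> illegal
(3,4): flips 1 -> legal
(3,5): no bracket -> illegal
(4,2): no bracket -> illegal
(4,5): flips 1 -> legal
(5,3): no bracket -> illegal
(5,4): no bracket -> illegal
(5,5): no bracket -> illegal
B mobility = 4
-- W to move --
(1,0): no bracket -> illegal
(1,2): no bracket -> illegal
(1,3): flips 1 -> legal
(1,4): no bracket -> illegal
(2,0): flips 1 -> legal
(2,4): flips 1 -> legal
(3,0): no bracket -> illegal
(3,1): flips 2 -> legal
(3,4): no bracket -> illegal
(4,1): no bracket -> illegal
(4,2): flips 2 -> legal
(5,2): no bracket -> illegal
(5,3): flips 1 -> legal
(5,4): no bracket -> illegal
W mobility = 6

Answer: B=4 W=6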